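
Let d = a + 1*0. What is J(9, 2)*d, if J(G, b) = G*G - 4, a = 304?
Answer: 23408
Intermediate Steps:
d = 304 (d = 304 + 1*0 = 304 + 0 = 304)
J(G, b) = -4 + G² (J(G, b) = G² - 4 = -4 + G²)
J(9, 2)*d = (-4 + 9²)*304 = (-4 + 81)*304 = 77*304 = 23408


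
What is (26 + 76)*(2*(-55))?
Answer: -11220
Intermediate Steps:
(26 + 76)*(2*(-55)) = 102*(-110) = -11220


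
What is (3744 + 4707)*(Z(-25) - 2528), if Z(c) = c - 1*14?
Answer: -21693717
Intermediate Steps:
Z(c) = -14 + c (Z(c) = c - 14 = -14 + c)
(3744 + 4707)*(Z(-25) - 2528) = (3744 + 4707)*((-14 - 25) - 2528) = 8451*(-39 - 2528) = 8451*(-2567) = -21693717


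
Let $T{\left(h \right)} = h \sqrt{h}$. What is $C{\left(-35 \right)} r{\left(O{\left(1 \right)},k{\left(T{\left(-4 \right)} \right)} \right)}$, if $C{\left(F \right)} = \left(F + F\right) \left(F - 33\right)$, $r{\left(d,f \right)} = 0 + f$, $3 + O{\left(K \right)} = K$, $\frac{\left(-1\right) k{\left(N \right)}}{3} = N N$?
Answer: $913920$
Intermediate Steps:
$T{\left(h \right)} = h^{\frac{3}{2}}$
$k{\left(N \right)} = - 3 N^{2}$ ($k{\left(N \right)} = - 3 N N = - 3 N^{2}$)
$O{\left(K \right)} = -3 + K$
$r{\left(d,f \right)} = f$
$C{\left(F \right)} = 2 F \left(-33 + F\right)$
$C{\left(-35 \right)} r{\left(O{\left(1 \right)},k{\left(T{\left(-4 \right)} \right)} \right)} = 2 \left(-35\right) \left(-33 - 35\right) \left(- 3 \left(\left(-4\right)^{\frac{3}{2}}\right)^{2}\right) = 2 \left(-35\right) \left(-68\right) \left(- 3 \left(- 8 i\right)^{2}\right) = 4760 \left(\left(-3\right) \left(-64\right)\right) = 4760 \cdot 192 = 913920$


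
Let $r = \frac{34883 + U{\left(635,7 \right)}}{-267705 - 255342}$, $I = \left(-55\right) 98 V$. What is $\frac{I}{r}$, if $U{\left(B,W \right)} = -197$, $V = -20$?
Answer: $- \frac{9397411100}{5781} \approx -1.6256 \cdot 10^{6}$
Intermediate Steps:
$I = 107800$ ($I = \left(-55\right) 98 \left(-20\right) = \left(-5390\right) \left(-20\right) = 107800$)
$r = - \frac{11562}{174349}$ ($r = \frac{34883 - 197}{-267705 - 255342} = \frac{34686}{-523047} = 34686 \left(- \frac{1}{523047}\right) = - \frac{11562}{174349} \approx -0.066315$)
$\frac{I}{r} = \frac{107800}{- \frac{11562}{174349}} = 107800 \left(- \frac{174349}{11562}\right) = - \frac{9397411100}{5781}$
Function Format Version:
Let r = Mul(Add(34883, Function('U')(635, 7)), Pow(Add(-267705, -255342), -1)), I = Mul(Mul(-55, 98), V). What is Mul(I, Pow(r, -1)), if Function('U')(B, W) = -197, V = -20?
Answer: Rational(-9397411100, 5781) ≈ -1.6256e+6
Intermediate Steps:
I = 107800 (I = Mul(Mul(-55, 98), -20) = Mul(-5390, -20) = 107800)
r = Rational(-11562, 174349) (r = Mul(Add(34883, -197), Pow(Add(-267705, -255342), -1)) = Mul(34686, Pow(-523047, -1)) = Mul(34686, Rational(-1, 523047)) = Rational(-11562, 174349) ≈ -0.066315)
Mul(I, Pow(r, -1)) = Mul(107800, Pow(Rational(-11562, 174349), -1)) = Mul(107800, Rational(-174349, 11562)) = Rational(-9397411100, 5781)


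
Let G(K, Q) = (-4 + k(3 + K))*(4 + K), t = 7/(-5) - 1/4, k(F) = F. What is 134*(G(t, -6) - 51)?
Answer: -1533697/200 ≈ -7668.5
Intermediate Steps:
t = -33/20 (t = 7*(-1/5) - 1*1/4 = -7/5 - 1/4 = -33/20 ≈ -1.6500)
G(K, Q) = (-1 + K)*(4 + K) (G(K, Q) = (-4 + (3 + K))*(4 + K) = (-1 + K)*(4 + K))
134*(G(t, -6) - 51) = 134*((-4 - 33*(3 - 33/20)/20) - 51) = 134*((-4 - 33/20*27/20) - 51) = 134*((-4 - 891/400) - 51) = 134*(-2491/400 - 51) = 134*(-22891/400) = -1533697/200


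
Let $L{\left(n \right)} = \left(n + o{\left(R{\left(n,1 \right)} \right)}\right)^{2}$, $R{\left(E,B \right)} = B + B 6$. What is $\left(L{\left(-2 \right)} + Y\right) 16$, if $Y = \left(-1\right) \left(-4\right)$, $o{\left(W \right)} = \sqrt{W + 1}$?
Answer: $256 - 128 \sqrt{2} \approx 74.981$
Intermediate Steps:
$R{\left(E,B \right)} = 7 B$ ($R{\left(E,B \right)} = B + 6 B = 7 B$)
$o{\left(W \right)} = \sqrt{1 + W}$
$L{\left(n \right)} = \left(n + 2 \sqrt{2}\right)^{2}$ ($L{\left(n \right)} = \left(n + \sqrt{1 + 7 \cdot 1}\right)^{2} = \left(n + \sqrt{1 + 7}\right)^{2} = \left(n + \sqrt{8}\right)^{2} = \left(n + 2 \sqrt{2}\right)^{2}$)
$Y = 4$
$\left(L{\left(-2 \right)} + Y\right) 16 = \left(\left(-2 + 2 \sqrt{2}\right)^{2} + 4\right) 16 = \left(4 + \left(-2 + 2 \sqrt{2}\right)^{2}\right) 16 = 64 + 16 \left(-2 + 2 \sqrt{2}\right)^{2}$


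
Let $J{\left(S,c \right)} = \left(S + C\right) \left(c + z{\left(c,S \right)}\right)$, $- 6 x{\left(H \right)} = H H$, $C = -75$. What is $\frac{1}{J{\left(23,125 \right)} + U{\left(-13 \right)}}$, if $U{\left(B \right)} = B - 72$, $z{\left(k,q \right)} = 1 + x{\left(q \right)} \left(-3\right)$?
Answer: $- \frac{1}{20391} \approx -4.9041 \cdot 10^{-5}$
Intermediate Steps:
$x{\left(H \right)} = - \frac{H^{2}}{6}$ ($x{\left(H \right)} = - \frac{H H}{6} = - \frac{H^{2}}{6}$)
$z{\left(k,q \right)} = 1 + \frac{q^{2}}{2}$ ($z{\left(k,q \right)} = 1 + - \frac{q^{2}}{6} \left(-3\right) = 1 + \frac{q^{2}}{2}$)
$U{\left(B \right)} = -72 + B$ ($U{\left(B \right)} = B - 72 = -72 + B$)
$J{\left(S,c \right)} = \left(-75 + S\right) \left(1 + c + \frac{S^{2}}{2}\right)$ ($J{\left(S,c \right)} = \left(S - 75\right) \left(c + \left(1 + \frac{S^{2}}{2}\right)\right) = \left(-75 + S\right) \left(1 + c + \frac{S^{2}}{2}\right)$)
$\frac{1}{J{\left(23,125 \right)} + U{\left(-13 \right)}} = \frac{1}{\left(-75 + 23 + \frac{23^{3}}{2} - 9375 - \frac{75 \cdot 23^{2}}{2} + 23 \cdot 125\right) - 85} = \frac{1}{\left(-75 + 23 + \frac{1}{2} \cdot 12167 - 9375 - \frac{39675}{2} + 2875\right) - 85} = \frac{1}{\left(-75 + 23 + \frac{12167}{2} - 9375 - \frac{39675}{2} + 2875\right) - 85} = \frac{1}{-20306 - 85} = \frac{1}{-20391} = - \frac{1}{20391}$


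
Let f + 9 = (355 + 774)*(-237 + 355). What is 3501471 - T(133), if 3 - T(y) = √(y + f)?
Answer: 3501468 + √133346 ≈ 3.5018e+6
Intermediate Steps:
f = 133213 (f = -9 + (355 + 774)*(-237 + 355) = -9 + 1129*118 = -9 + 133222 = 133213)
T(y) = 3 - √(133213 + y) (T(y) = 3 - √(y + 133213) = 3 - √(133213 + y))
3501471 - T(133) = 3501471 - (3 - √(133213 + 133)) = 3501471 - (3 - √133346) = 3501471 + (-3 + √133346) = 3501468 + √133346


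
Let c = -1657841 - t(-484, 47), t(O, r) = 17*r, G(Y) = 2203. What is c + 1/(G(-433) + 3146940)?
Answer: -5223294545519/3149143 ≈ -1.6586e+6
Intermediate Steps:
c = -1658640 (c = -1657841 - 17*47 = -1657841 - 1*799 = -1657841 - 799 = -1658640)
c + 1/(G(-433) + 3146940) = -1658640 + 1/(2203 + 3146940) = -1658640 + 1/3149143 = -5223294545519/3149143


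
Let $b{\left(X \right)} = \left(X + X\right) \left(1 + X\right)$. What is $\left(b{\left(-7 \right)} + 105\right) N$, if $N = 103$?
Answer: $19467$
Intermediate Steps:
$b{\left(X \right)} = 2 X \left(1 + X\right)$
$\left(b{\left(-7 \right)} + 105\right) N = \left(2 \left(-7\right) \left(1 - 7\right) + 105\right) 103 = \left(2 \left(-7\right) \left(-6\right) + 105\right) 103 = \left(84 + 105\right) 103 = 189 \cdot 103 = 19467$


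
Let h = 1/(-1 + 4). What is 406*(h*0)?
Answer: 0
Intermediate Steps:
h = 1/3 ≈ 0.33333
406*(h*0) = 406*((1/3)*0) = 406*0 = 0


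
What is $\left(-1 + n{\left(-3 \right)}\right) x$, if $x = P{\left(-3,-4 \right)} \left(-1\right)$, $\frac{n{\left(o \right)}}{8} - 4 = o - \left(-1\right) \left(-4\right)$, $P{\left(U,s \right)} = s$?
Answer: $-100$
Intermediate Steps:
$n{\left(o \right)} = 8 o$ ($n{\left(o \right)} = 32 + 8 \left(o - \left(-1\right) \left(-4\right)\right) = 32 + 8 \left(o - 4\right) = 32 + 8 \left(-4 + o\right) = 32 + \left(-32 + 8 o\right) = 8 o$)
$x = 4$ ($x = \left(-4\right) \left(-1\right) = 4$)
$\left(-1 + n{\left(-3 \right)}\right) x = \left(-1 + 8 \left(-3\right)\right) 4 = \left(-1 - 24\right) 4 = \left(-25\right) 4 = -100$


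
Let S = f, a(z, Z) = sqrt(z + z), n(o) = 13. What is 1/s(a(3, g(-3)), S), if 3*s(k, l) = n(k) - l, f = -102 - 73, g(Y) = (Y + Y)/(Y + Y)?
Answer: 3/188 ≈ 0.015957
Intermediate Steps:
g(Y) = 1 (g(Y) = (2*Y)/((2*Y)) = (2*Y)*(1/(2*Y)) = 1)
a(z, Z) = sqrt(2)*sqrt(z) (a(z, Z) = sqrt(2*z) = sqrt(2)*sqrt(z))
f = -175
S = -175
s(k, l) = 13/3 - l/3 (s(k, l) = (13 - l)/3 = 13/3 - l/3)
1/s(a(3, g(-3)), S) = 1/(13/3 - 1/3*(-175)) = 1/(13/3 + 175/3) = 1/(188/3) = 3/188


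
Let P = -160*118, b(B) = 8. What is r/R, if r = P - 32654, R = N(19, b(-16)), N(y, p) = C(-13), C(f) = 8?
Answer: -25767/4 ≈ -6441.8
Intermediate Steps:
N(y, p) = 8
R = 8
P = -18880
r = -51534 (r = -18880 - 32654 = -51534)
r/R = -51534/8 = -51534*⅛ = -25767/4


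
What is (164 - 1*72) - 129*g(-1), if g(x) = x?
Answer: 221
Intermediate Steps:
(164 - 1*72) - 129*g(-1) = (164 - 1*72) - 129*(-1) = (164 - 72) + 129 = 92 + 129 = 221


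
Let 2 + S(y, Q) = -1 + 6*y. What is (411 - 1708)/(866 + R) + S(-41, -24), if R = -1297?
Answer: -106022/431 ≈ -245.99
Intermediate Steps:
S(y, Q) = -3 + 6*y (S(y, Q) = -2 + (-1 + 6*y) = -3 + 6*y)
(411 - 1708)/(866 + R) + S(-41, -24) = (411 - 1708)/(866 - 1297) + (-3 + 6*(-41)) = -1297/(-431) + (-3 - 246) = -1297*(-1/431) - 249 = 1297/431 - 249 = -106022/431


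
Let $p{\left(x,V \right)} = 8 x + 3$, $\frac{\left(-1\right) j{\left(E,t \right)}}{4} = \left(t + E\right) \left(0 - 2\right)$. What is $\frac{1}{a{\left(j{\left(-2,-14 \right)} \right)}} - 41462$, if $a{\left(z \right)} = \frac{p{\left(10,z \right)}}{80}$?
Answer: $- \frac{3441266}{83} \approx -41461.0$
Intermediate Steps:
$j{\left(E,t \right)} = 8 E + 8 t$ ($j{\left(E,t \right)} = - 4 \left(t + E\right) \left(0 - 2\right) = - 4 \left(E + t\right) \left(-2\right) = - 4 \left(- 2 E - 2 t\right) = 8 E + 8 t$)
$p{\left(x,V \right)} = 3 + 8 x$
$a{\left(z \right)} = \frac{83}{80}$ ($a{\left(z \right)} = \frac{3 + 8 \cdot 10}{80} = \left(3 + 80\right) \frac{1}{80} = 83 \cdot \frac{1}{80} = \frac{83}{80}$)
$\frac{1}{a{\left(j{\left(-2,-14 \right)} \right)}} - 41462 = \frac{1}{\frac{83}{80}} - 41462 = \frac{80}{83} - 41462 = - \frac{3441266}{83}$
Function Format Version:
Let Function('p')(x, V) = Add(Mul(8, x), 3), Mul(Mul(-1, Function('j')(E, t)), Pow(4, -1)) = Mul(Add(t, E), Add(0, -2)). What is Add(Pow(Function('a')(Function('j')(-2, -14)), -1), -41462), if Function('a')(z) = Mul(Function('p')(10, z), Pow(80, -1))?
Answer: Rational(-3441266, 83) ≈ -41461.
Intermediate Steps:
Function('j')(E, t) = Add(Mul(8, E), Mul(8, t)) (Function('j')(E, t) = Mul(-4, Mul(Add(t, E), Add(0, -2))) = Mul(-4, Mul(Add(E, t), -2)) = Mul(-4, Add(Mul(-2, E), Mul(-2, t))) = Add(Mul(8, E), Mul(8, t)))
Function('p')(x, V) = Add(3, Mul(8, x))
Function('a')(z) = Rational(83, 80) (Function('a')(z) = Mul(Add(3, Mul(8, 10)), Pow(80, -1)) = Mul(Add(3, 80), Rational(1, 80)) = Mul(83, Rational(1, 80)) = Rational(83, 80))
Add(Pow(Function('a')(Function('j')(-2, -14)), -1), -41462) = Add(Pow(Rational(83, 80), -1), -41462) = Add(Rational(80, 83), -41462) = Rational(-3441266, 83)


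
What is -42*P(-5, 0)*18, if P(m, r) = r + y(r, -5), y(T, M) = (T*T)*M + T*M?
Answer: 0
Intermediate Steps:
y(T, M) = M*T + M*T² (y(T, M) = T²*M + M*T = M*T² + M*T = M*T + M*T²)
P(m, r) = r - 5*r*(1 + r)
-42*P(-5, 0)*18 = -0*(-4 - 5*0)*18 = -0*(-4 + 0)*18 = -0*(-4)*18 = -42*0*18 = 0*18 = 0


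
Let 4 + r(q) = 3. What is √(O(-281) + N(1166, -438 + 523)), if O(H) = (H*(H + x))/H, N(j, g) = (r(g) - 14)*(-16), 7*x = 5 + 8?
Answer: I*√1918/7 ≈ 6.2564*I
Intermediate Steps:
r(q) = -1 (r(q) = -4 + 3 = -1)
x = 13/7 (x = (5 + 8)/7 = (⅐)*13 = 13/7 ≈ 1.8571)
N(j, g) = 240 (N(j, g) = (-1 - 14)*(-16) = -15*(-16) = 240)
O(H) = 13/7 + H (O(H) = (H*(H + 13/7))/H = (H*(13/7 + H))/H = 13/7 + H)
√(O(-281) + N(1166, -438 + 523)) = √((13/7 - 281) + 240) = √(-1954/7 + 240) = √(-274/7) = I*√1918/7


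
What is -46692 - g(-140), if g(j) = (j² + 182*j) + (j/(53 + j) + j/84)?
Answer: -3550639/87 ≈ -40812.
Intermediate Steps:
g(j) = j² + 15289*j/84 + j/(53 + j) (g(j) = (j² + 182*j) + (j/(53 + j) + j*(1/84)) = (j² + 182*j) + (j/(53 + j) + j/84) = (j² + 182*j) + (j/84 + j/(53 + j)) = j² + 15289*j/84 + j/(53 + j))
-46692 - g(-140) = -46692 - (-140)*(810401 + 84*(-140)² + 19741*(-140))/(84*(53 - 140)) = -46692 - (-140)*(810401 + 84*19600 - 2763740)/(84*(-87)) = -46692 - (-140)*(-1)*(810401 + 1646400 - 2763740)/(84*87) = -46692 - (-140)*(-1)*(-306939)/(84*87) = -46692 - 1*(-511565/87) = -46692 + 511565/87 = -3550639/87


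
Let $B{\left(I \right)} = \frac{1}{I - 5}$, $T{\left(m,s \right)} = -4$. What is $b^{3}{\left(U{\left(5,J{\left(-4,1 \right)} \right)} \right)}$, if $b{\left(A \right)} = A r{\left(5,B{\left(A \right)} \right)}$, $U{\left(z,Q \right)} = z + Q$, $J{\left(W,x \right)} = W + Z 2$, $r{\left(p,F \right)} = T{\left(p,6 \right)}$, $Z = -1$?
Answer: $64$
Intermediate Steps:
$B{\left(I \right)} = \frac{1}{-5 + I}$
$r{\left(p,F \right)} = -4$
$J{\left(W,x \right)} = -2 + W$ ($J{\left(W,x \right)} = W - 2 = -2 + W$)
$U{\left(z,Q \right)} = Q + z$
$b{\left(A \right)} = - 4 A$ ($b{\left(A \right)} = A \left(-4\right) = - 4 A$)
$b^{3}{\left(U{\left(5,J{\left(-4,1 \right)} \right)} \right)} = \left(- 4 \left(\left(-2 - 4\right) + 5\right)\right)^{3} = \left(- 4 \left(-6 + 5\right)\right)^{3} = \left(\left(-4\right) \left(-1\right)\right)^{3} = 4^{3} = 64$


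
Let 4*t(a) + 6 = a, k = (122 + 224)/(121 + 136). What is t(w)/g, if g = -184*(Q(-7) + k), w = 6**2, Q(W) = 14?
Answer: -3855/1451392 ≈ -0.0026561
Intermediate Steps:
w = 36
k = 346/257 ≈ 1.3463
g = -725696/257 (g = -184*(14 + 346/257) = -184*3944/257 = -725696/257 ≈ -2823.7)
t(a) = -3/2 + a/4
t(w)/g = (-3/2 + (1/4)*36)/(-725696/257) = (-3/2 + 9)*(-257/725696) = (15/2)*(-257/725696) = -3855/1451392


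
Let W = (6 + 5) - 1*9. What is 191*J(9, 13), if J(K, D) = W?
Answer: 382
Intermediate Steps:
W = 2 (W = 11 - 9 = 2)
J(K, D) = 2
191*J(9, 13) = 191*2 = 382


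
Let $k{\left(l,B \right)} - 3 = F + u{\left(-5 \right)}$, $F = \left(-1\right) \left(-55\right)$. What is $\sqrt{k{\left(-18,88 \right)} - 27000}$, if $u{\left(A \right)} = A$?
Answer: $i \sqrt{26947} \approx 164.16 i$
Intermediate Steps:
$F = 55$
$k{\left(l,B \right)} = 53$ ($k{\left(l,B \right)} = 3 + \left(55 - 5\right) = 3 + 50 = 53$)
$\sqrt{k{\left(-18,88 \right)} - 27000} = \sqrt{53 - 27000} = \sqrt{-26947} = i \sqrt{26947}$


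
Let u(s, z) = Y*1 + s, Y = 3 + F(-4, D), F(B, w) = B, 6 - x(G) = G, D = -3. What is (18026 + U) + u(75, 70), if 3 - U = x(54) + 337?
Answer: 17814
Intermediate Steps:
x(G) = 6 - G
Y = -1 (Y = 3 - 4 = -1)
U = -286 (U = 3 - ((6 - 1*54) + 337) = 3 - ((6 - 54) + 337) = 3 - (-48 + 337) = 3 - 1*289 = 3 - 289 = -286)
u(s, z) = -1 + s (u(s, z) = -1*1 + s = -1 + s)
(18026 + U) + u(75, 70) = (18026 - 286) + (-1 + 75) = 17740 + 74 = 17814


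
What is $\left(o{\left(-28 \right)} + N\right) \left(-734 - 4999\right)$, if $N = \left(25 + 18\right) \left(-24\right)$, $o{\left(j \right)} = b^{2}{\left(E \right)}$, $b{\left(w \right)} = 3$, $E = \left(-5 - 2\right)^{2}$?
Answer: $5864859$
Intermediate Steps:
$E = 49$ ($E = \left(-7\right)^{2} = 49$)
$o{\left(j \right)} = 9$ ($o{\left(j \right)} = 3^{2} = 9$)
$N = -1032$ ($N = 43 \left(-24\right) = -1032$)
$\left(o{\left(-28 \right)} + N\right) \left(-734 - 4999\right) = \left(9 - 1032\right) \left(-734 - 4999\right) = \left(-1023\right) \left(-5733\right) = 5864859$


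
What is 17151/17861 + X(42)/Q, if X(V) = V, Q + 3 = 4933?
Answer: 42652296/44027365 ≈ 0.96877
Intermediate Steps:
Q = 4930 (Q = -3 + 4933 = 4930)
17151/17861 + X(42)/Q = 17151/17861 + 42/4930 = 17151*(1/17861) + 42*(1/4930) = 17151/17861 + 21/2465 = 42652296/44027365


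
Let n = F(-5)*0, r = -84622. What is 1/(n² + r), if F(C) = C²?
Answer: -1/84622 ≈ -1.1817e-5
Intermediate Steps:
n = 0 (n = (-5)²*0 = 25*0 = 0)
1/(n² + r) = 1/(0² - 84622) = 1/(0 - 84622) = 1/(-84622) = -1/84622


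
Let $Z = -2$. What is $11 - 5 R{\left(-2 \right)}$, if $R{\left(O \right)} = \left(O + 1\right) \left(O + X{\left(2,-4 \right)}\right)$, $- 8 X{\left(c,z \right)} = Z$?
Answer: $\frac{9}{4} \approx 2.25$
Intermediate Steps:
$X{\left(c,z \right)} = \frac{1}{4}$ ($X{\left(c,z \right)} = \left(- \frac{1}{8}\right) \left(-2\right) = \frac{1}{4}$)
$R{\left(O \right)} = \left(1 + O\right) \left(\frac{1}{4} + O\right)$ ($R{\left(O \right)} = \left(O + 1\right) \left(O + \frac{1}{4}\right) = \left(1 + O\right) \left(\frac{1}{4} + O\right)$)
$11 - 5 R{\left(-2 \right)} = 11 - 5 \left(\frac{1}{4} + \left(-2\right)^{2} + \frac{5}{4} \left(-2\right)\right) = 11 - 5 \left(\frac{1}{4} + 4 - \frac{5}{2}\right) = 11 - \frac{35}{4} = \frac{9}{4}$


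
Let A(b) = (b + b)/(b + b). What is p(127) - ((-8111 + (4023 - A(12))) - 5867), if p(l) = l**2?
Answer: 26085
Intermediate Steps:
A(b) = 1 (A(b) = (2*b)/((2*b)) = (2*b)*(1/(2*b)) = 1)
p(127) - ((-8111 + (4023 - A(12))) - 5867) = 127**2 - ((-8111 + (4023 - 1*1)) - 5867) = 16129 - ((-8111 + (4023 - 1)) - 5867) = 16129 - ((-8111 + 4022) - 5867) = 16129 - (-4089 - 5867) = 16129 - 1*(-9956) = 16129 + 9956 = 26085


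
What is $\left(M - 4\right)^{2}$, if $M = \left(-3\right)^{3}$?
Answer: $961$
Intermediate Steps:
$M = -27$
$\left(M - 4\right)^{2} = \left(-27 - 4\right)^{2} = \left(-31\right)^{2} = 961$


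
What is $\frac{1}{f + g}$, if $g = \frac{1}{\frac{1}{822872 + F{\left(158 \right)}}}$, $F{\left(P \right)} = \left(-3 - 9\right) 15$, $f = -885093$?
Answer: $- \frac{1}{62401} \approx -1.6025 \cdot 10^{-5}$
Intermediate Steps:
$F{\left(P \right)} = -180$ ($F{\left(P \right)} = \left(-12\right) 15 = -180$)
$g = 822692$ ($g = \frac{1}{\frac{1}{822872 - 180}} = \frac{1}{\frac{1}{822692}} = 822692$)
$\frac{1}{f + g} = \frac{1}{-885093 + 822692} = \frac{1}{-62401} = - \frac{1}{62401}$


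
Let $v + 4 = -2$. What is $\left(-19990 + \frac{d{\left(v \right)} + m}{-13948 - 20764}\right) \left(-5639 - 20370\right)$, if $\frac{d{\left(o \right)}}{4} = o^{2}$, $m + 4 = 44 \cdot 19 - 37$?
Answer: $\frac{18047484338371}{34712} \approx 5.1992 \cdot 10^{8}$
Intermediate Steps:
$v = -6$ ($v = -4 - 2 = -6$)
$m = 795$ ($m = -4 + \left(44 \cdot 19 - 37\right) = -4 + \left(836 - 37\right) = -4 + 799 = 795$)
$d{\left(o \right)} = 4 o^{2}$
$\left(-19990 + \frac{d{\left(v \right)} + m}{-13948 - 20764}\right) \left(-5639 - 20370\right) = \left(-19990 + \frac{4 \left(-6\right)^{2} + 795}{-13948 - 20764}\right) \left(-5639 - 20370\right) = \left(-19990 + \frac{4 \cdot 36 + 795}{-34712}\right) \left(-26009\right) = \left(-19990 + \left(144 + 795\right) \left(- \frac{1}{34712}\right)\right) \left(-26009\right) = \left(-19990 + 939 \left(- \frac{1}{34712}\right)\right) \left(-26009\right) = \left(-19990 - \frac{939}{34712}\right) \left(-26009\right) = \left(- \frac{693893819}{34712}\right) \left(-26009\right) = \frac{18047484338371}{34712}$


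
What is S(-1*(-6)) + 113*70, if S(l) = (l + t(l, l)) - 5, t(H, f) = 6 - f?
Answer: 7911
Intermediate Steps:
S(l) = 1 (S(l) = (l + (6 - l)) - 5 = 6 - 5 = 1)
S(-1*(-6)) + 113*70 = 1 + 113*70 = 1 + 7910 = 7911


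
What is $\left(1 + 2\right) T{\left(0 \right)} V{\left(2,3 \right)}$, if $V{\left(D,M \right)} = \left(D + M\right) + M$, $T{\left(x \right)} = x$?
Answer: $0$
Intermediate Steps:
$V{\left(D,M \right)} = D + 2 M$
$\left(1 + 2\right) T{\left(0 \right)} V{\left(2,3 \right)} = \left(1 + 2\right) 0 \left(2 + 2 \cdot 3\right) = 3 \cdot 0 \left(2 + 6\right) = 0 \cdot 8 = 0$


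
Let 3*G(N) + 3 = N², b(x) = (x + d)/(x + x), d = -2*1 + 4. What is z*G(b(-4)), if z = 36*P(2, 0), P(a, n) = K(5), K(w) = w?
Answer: -705/4 ≈ -176.25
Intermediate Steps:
d = 2 (d = -2 + 4 = 2)
b(x) = (2 + x)/(2*x) (b(x) = (x + 2)/(x + x) = (2 + x)/((2*x)) = (2 + x)*(1/(2*x)) = (2 + x)/(2*x))
P(a, n) = 5
z = 180 (z = 36*5 = 180)
G(N) = -1 + N²/3
z*G(b(-4)) = 180*(-1 + ((½)*(2 - 4)/(-4))²/3) = 180*(-1 + ((½)*(-¼)*(-2))²/3) = 180*(-1 + (¼)²/3) = 180*(-1 + (⅓)*(1/16)) = 180*(-1 + 1/48) = 180*(-47/48) = -705/4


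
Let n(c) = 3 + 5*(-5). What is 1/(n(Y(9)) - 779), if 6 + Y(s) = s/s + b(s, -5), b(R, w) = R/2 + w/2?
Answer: -1/801 ≈ -0.0012484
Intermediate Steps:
b(R, w) = R/2 + w/2 (b(R, w) = R*(½) + w*(½) = R/2 + w/2)
Y(s) = -15/2 + s/2 (Y(s) = -6 + (s/s + (s/2 + (½)*(-5))) = -6 + (1 + (s/2 - 5/2)) = -6 + (1 + (-5/2 + s/2)) = -6 + (-3/2 + s/2) = -15/2 + s/2)
n(c) = -22 (n(c) = 3 - 25 = -22)
1/(n(Y(9)) - 779) = 1/(-22 - 779) = 1/(-801) = -1/801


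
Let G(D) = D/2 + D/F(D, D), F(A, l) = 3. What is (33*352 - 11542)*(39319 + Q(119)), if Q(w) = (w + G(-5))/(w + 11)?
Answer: 87290141/30 ≈ 2.9097e+6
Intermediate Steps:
G(D) = 5*D/6 (G(D) = D/2 + D/3 = 5*D/6)
Q(w) = (-25/6 + w)/(11 + w) (Q(w) = (w + (⅚)*(-5))/(w + 11) = (w - 25/6)/(11 + w) = (-25/6 + w)/(11 + w))
(33*352 - 11542)*(39319 + Q(119)) = (33*352 - 11542)*(39319 + (-25/6 + 119)/(11 + 119)) = (11616 - 11542)*(39319 + (689/6)/130) = 74*(39319 + (1/130)*(689/6)) = 74*(39319 + 53/60) = 74*(2359193/60) = 87290141/30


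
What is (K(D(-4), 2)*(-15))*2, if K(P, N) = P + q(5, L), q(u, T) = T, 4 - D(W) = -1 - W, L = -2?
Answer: 30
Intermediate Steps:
D(W) = 5 + W (D(W) = 4 - (-1 - W) = 4 + (1 + W) = 5 + W)
K(P, N) = -2 + P (K(P, N) = P - 2 = -2 + P)
(K(D(-4), 2)*(-15))*2 = ((-2 + (5 - 4))*(-15))*2 = ((-2 + 1)*(-15))*2 = -1*(-15)*2 = 15*2 = 30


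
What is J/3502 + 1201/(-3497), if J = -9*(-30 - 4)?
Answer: -92230/360191 ≈ -0.25606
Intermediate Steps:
J = 306 (J = -9*(-34) = 306)
J/3502 + 1201/(-3497) = 306/3502 + 1201/(-3497) = 306*(1/3502) + 1201*(-1/3497) = 9/103 - 1201/3497 = -92230/360191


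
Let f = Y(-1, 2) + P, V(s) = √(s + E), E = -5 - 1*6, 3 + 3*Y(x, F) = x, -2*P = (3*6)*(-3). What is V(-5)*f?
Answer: 308*I/3 ≈ 102.67*I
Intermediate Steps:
P = 27 (P = -3*6*(-3)/2 = -9*(-3) = -½*(-54) = 27)
Y(x, F) = -1 + x/3
E = -11 (E = -5 - 6 = -11)
V(s) = √(-11 + s) (V(s) = √(s - 11) = √(-11 + s))
f = 77/3 (f = (-1 + (⅓)*(-1)) + 27 = (-1 - ⅓) + 27 = -4/3 + 27 = 77/3 ≈ 25.667)
V(-5)*f = √(-11 - 5)*(77/3) = √(-16)*(77/3) = (4*I)*(77/3) = 308*I/3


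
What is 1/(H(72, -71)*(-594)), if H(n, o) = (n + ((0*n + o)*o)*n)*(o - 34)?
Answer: 1/22641806880 ≈ 4.4166e-11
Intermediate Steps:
H(n, o) = (-34 + o)*(n + n*o²) (H(n, o) = (n + ((0 + o)*o)*n)*(-34 + o) = (n + (o*o)*n)*(-34 + o) = (n + o²*n)*(-34 + o) = (n + n*o²)*(-34 + o) = (-34 + o)*(n + n*o²))
1/(H(72, -71)*(-594)) = 1/((72*(-34 - 71 + (-71)³ - 34*(-71)²))*(-594)) = 1/((72*(-34 - 71 - 357911 - 34*5041))*(-594)) = 1/((72*(-34 - 71 - 357911 - 171394))*(-594)) = 1/((72*(-529410))*(-594)) = 1/(-38117520*(-594)) = 1/22641806880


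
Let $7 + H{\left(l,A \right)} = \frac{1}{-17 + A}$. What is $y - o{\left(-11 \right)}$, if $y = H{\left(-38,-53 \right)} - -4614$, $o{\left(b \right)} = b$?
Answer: $\frac{323259}{70} \approx 4618.0$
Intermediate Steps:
$H{\left(l,A \right)} = -7 + \frac{1}{-17 + A}$
$y = \frac{322489}{70}$ ($y = \frac{120 - -371}{-17 - 53} - -4614 = \frac{120 + 371}{-70} + 4614 = \left(- \frac{1}{70}\right) 491 + 4614 = - \frac{491}{70} + 4614 = \frac{322489}{70} \approx 4607.0$)
$y - o{\left(-11 \right)} = \frac{322489}{70} - -11 = \frac{322489}{70} + 11 = \frac{323259}{70}$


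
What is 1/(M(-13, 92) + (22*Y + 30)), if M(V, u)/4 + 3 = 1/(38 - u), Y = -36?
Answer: -27/20900 ≈ -0.0012919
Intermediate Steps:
M(V, u) = -12 + 4/(38 - u)
1/(M(-13, 92) + (22*Y + 30)) = 1/(4*(113 - 3*92)/(-38 + 92) + (22*(-36) + 30)) = 1/(4*(113 - 276)/54 + (-792 + 30)) = 1/(4*(1/54)*(-163) - 762) = 1/(-326/27 - 762) = 1/(-20900/27) = -27/20900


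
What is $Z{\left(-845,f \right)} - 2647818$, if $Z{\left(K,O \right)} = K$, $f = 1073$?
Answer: $-2648663$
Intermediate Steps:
$Z{\left(-845,f \right)} - 2647818 = -845 - 2647818 = -2648663$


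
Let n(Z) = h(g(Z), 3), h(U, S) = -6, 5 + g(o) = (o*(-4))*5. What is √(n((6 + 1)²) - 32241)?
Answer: 3*I*√3583 ≈ 179.57*I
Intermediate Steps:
g(o) = -5 - 20*o (g(o) = -5 + (o*(-4))*5 = -5 - 4*o*5 = -5 - 20*o)
n(Z) = -6
√(n((6 + 1)²) - 32241) = √(-6 - 32241) = √(-32247) = 3*I*√3583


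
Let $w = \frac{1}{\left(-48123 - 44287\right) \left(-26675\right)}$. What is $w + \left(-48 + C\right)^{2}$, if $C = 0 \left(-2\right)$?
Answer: $\frac{5679444672001}{2465036750} \approx 2304.0$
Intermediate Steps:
$C = 0$
$w = \frac{1}{2465036750}$ ($w = \frac{1}{-92410} \left(- \frac{1}{26675}\right) = \left(- \frac{1}{92410}\right) \left(- \frac{1}{26675}\right) = \frac{1}{2465036750} \approx 4.0567 \cdot 10^{-10}$)
$w + \left(-48 + C\right)^{2} = \frac{1}{2465036750} + \left(-48 + 0\right)^{2} = \frac{1}{2465036750} + \left(-48\right)^{2} = \frac{1}{2465036750} + 2304 = \frac{5679444672001}{2465036750}$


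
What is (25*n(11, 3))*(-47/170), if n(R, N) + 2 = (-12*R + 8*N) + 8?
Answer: 705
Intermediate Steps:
n(R, N) = 6 - 12*R + 8*N (n(R, N) = -2 + ((-12*R + 8*N) + 8) = -2 + (8 - 12*R + 8*N) = 6 - 12*R + 8*N)
(25*n(11, 3))*(-47/170) = (25*(6 - 12*11 + 8*3))*(-47/170) = (25*(6 - 132 + 24))*(-47*1/170) = (25*(-102))*(-47/170) = -2550*(-47/170) = 705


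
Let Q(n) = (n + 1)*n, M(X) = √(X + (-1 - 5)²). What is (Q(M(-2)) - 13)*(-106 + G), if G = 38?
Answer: -1428 - 68*√34 ≈ -1824.5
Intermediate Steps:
M(X) = √(36 + X) (M(X) = √(X + (-6)²) = √(X + 36) = √(36 + X))
Q(n) = n*(1 + n) (Q(n) = (1 + n)*n = n*(1 + n))
(Q(M(-2)) - 13)*(-106 + G) = (√(36 - 2)*(1 + √(36 - 2)) - 13)*(-106 + 38) = (√34*(1 + √34) - 13)*(-68) = (-13 + √34*(1 + √34))*(-68) = 884 - 68*√34*(1 + √34)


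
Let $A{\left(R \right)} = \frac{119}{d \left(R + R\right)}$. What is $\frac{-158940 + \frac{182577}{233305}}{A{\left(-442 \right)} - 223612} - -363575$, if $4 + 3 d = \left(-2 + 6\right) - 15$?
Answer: $\frac{986318787055116871}{2712829151693} \approx 3.6358 \cdot 10^{5}$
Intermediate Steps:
$d = -5$ ($d = - \frac{4}{3} + \frac{\left(-2 + 6\right) - 15}{3} = - \frac{4}{3} + \frac{4 - 15}{3} = - \frac{4}{3} + \frac{1}{3} \left(-11\right) = - \frac{4}{3} - \frac{11}{3} = -5$)
$A{\left(R \right)} = - \frac{119}{10 R}$ ($A{\left(R \right)} = \frac{119}{\left(-5\right) \left(R + R\right)} = \frac{119}{\left(-5\right) 2 R} = \frac{119}{\left(-10\right) R} = 119 \left(- \frac{1}{10 R}\right) = - \frac{119}{10 R}$)
$\frac{-158940 + \frac{182577}{233305}}{A{\left(-442 \right)} - 223612} - -363575 = \frac{-158940 + \frac{182577}{233305}}{- \frac{119}{10 \left(-442\right)} - 223612} - -363575 = \frac{-158940 + 182577 \cdot \frac{1}{233305}}{\left(- \frac{119}{10}\right) \left(- \frac{1}{442}\right) - 223612} + 363575 = \frac{-158940 + \frac{182577}{233305}}{\frac{7}{260} - 223612} + 363575 = - \frac{37081314123}{233305 \left(- \frac{58139113}{260}\right)} + 363575 = \left(- \frac{37081314123}{233305}\right) \left(- \frac{260}{58139113}\right) + 363575 = \frac{1928228334396}{2712829151693} + 363575 = \frac{986318787055116871}{2712829151693}$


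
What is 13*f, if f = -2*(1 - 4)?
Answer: 78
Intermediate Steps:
f = 6 (f = -2*(-3) = 6)
13*f = 13*6 = 78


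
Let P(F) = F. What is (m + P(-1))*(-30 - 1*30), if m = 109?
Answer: -6480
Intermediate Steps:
(m + P(-1))*(-30 - 1*30) = (109 - 1)*(-30 - 1*30) = 108*(-30 - 30) = 108*(-60) = -6480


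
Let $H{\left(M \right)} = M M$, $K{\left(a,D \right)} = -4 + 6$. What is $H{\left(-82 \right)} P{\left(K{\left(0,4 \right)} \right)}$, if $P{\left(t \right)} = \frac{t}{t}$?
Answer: $6724$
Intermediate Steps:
$K{\left(a,D \right)} = 2$
$H{\left(M \right)} = M^{2}$
$P{\left(t \right)} = 1$
$H{\left(-82 \right)} P{\left(K{\left(0,4 \right)} \right)} = \left(-82\right)^{2} \cdot 1 = 6724 \cdot 1 = 6724$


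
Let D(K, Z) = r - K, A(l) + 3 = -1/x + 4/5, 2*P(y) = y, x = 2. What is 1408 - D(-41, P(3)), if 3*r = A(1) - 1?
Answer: 41047/30 ≈ 1368.2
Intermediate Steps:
P(y) = y/2
A(l) = -27/10 (A(l) = -3 + (-1/2 + 4/5) = -3 + (-1*½ + 4*(⅕)) = -3 + (-½ + ⅘) = -3 + 3/10 = -27/10)
r = -37/30 (r = (-27/10 - 1)/3 = (⅓)*(-37/10) = -37/30 ≈ -1.2333)
D(K, Z) = -37/30 - K
1408 - D(-41, P(3)) = 1408 - (-37/30 - 1*(-41)) = 1408 - (-37/30 + 41) = 1408 - 1*1193/30 = 1408 - 1193/30 = 41047/30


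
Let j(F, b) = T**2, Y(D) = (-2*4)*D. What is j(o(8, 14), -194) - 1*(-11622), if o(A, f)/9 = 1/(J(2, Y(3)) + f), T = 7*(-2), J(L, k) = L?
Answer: 11818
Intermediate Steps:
Y(D) = -8*D
T = -14
o(A, f) = 9/(2 + f)
j(F, b) = 196 (j(F, b) = (-14)**2 = 196)
j(o(8, 14), -194) - 1*(-11622) = 196 - 1*(-11622) = 196 + 11622 = 11818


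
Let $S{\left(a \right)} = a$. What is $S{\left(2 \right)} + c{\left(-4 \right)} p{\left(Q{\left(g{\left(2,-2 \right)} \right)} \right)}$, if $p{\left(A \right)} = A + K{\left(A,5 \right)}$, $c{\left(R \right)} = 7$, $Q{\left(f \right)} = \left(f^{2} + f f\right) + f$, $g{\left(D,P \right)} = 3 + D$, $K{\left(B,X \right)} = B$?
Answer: $772$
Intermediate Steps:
$Q{\left(f \right)} = f + 2 f^{2}$ ($Q{\left(f \right)} = \left(f^{2} + f^{2}\right) + f = 2 f^{2} + f = f + 2 f^{2}$)
$p{\left(A \right)} = 2 A$ ($p{\left(A \right)} = A + A = 2 A$)
$S{\left(2 \right)} + c{\left(-4 \right)} p{\left(Q{\left(g{\left(2,-2 \right)} \right)} \right)} = 2 + 7 \cdot 2 \left(3 + 2\right) \left(1 + 2 \left(3 + 2\right)\right) = 2 + 7 \cdot 2 \cdot 5 \left(1 + 2 \cdot 5\right) = 2 + 7 \cdot 2 \cdot 5 \left(1 + 10\right) = 2 + 7 \cdot 2 \cdot 5 \cdot 11 = 2 + 7 \cdot 2 \cdot 55 = 2 + 7 \cdot 110 = 2 + 770 = 772$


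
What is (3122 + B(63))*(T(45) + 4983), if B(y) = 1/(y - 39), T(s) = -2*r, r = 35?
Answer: 368126177/24 ≈ 1.5339e+7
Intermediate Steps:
T(s) = -70 (T(s) = -2*35 = -70)
B(y) = 1/(-39 + y)
(3122 + B(63))*(T(45) + 4983) = (3122 + 1/(-39 + 63))*(-70 + 4983) = (3122 + 1/24)*4913 = (74929/24)*4913 = 368126177/24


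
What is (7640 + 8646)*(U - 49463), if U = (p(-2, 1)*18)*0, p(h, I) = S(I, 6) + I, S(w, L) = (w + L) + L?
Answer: -805554418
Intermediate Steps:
S(w, L) = w + 2*L (S(w, L) = (L + w) + L = w + 2*L)
p(h, I) = 12 + 2*I (p(h, I) = (I + 2*6) + I = (I + 12) + I = (12 + I) + I = 12 + 2*I)
U = 0 (U = ((12 + 2*1)*18)*0 = ((12 + 2)*18)*0 = (14*18)*0 = 252*0 = 0)
(7640 + 8646)*(U - 49463) = (7640 + 8646)*(0 - 49463) = 16286*(-49463) = -805554418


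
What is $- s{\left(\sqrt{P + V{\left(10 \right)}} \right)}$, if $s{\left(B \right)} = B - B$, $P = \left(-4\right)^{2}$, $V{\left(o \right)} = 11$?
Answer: $0$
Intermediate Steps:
$P = 16$
$s{\left(B \right)} = 0$
$- s{\left(\sqrt{P + V{\left(10 \right)}} \right)} = \left(-1\right) 0 = 0$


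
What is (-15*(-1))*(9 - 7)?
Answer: 30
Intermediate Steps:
(-15*(-1))*(9 - 7) = 15*2 = 30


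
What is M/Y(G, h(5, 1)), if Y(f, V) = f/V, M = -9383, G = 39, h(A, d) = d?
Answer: -9383/39 ≈ -240.59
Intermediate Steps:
M/Y(G, h(5, 1)) = -9383/(39/1) = -9383/(39*1) = -9383/39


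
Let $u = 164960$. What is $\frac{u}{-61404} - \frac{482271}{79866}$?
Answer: $- \frac{69915137}{8013222} \approx -8.725$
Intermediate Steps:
$\frac{u}{-61404} - \frac{482271}{79866} = \frac{164960}{-61404} - \frac{482271}{79866} = 164960 \left(- \frac{1}{61404}\right) - \frac{160757}{26622} = - \frac{41240}{15351} - \frac{160757}{26622} = - \frac{69915137}{8013222}$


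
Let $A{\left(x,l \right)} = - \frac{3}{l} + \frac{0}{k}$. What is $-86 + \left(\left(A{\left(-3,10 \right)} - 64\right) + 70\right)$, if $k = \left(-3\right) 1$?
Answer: $- \frac{803}{10} \approx -80.3$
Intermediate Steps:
$k = -3$
$A{\left(x,l \right)} = - \frac{3}{l}$ ($A{\left(x,l \right)} = - \frac{3}{l} + \frac{0}{-3} = - \frac{3}{l} + 0 \left(- \frac{1}{3}\right) = - \frac{3}{l} + 0 = - \frac{3}{l}$)
$-86 + \left(\left(A{\left(-3,10 \right)} - 64\right) + 70\right) = -86 + \left(\left(- \frac{3}{10} - 64\right) + 70\right) = -86 + \left(- \frac{643}{10} + 70\right) = -86 + \frac{57}{10} = - \frac{803}{10}$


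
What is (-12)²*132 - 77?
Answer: 18931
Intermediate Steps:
(-12)²*132 - 77 = 144*132 - 77 = 19008 - 77 = 18931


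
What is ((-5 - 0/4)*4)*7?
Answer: -140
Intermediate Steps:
((-5 - 0/4)*4)*7 = ((-5 - 1*0)*4)*7 = ((-5 + 0)*4)*7 = -5*4*7 = -20*7 = -140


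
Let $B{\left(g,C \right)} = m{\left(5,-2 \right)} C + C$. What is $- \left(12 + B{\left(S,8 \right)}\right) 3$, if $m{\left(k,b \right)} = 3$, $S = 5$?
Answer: $-132$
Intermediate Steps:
$B{\left(g,C \right)} = 4 C$ ($B{\left(g,C \right)} = 3 C + C = 4 C$)
$- \left(12 + B{\left(S,8 \right)}\right) 3 = - \left(12 + 4 \cdot 8\right) 3 = - \left(12 + 32\right) 3 = - 44 \cdot 3 = \left(-1\right) 132 = -132$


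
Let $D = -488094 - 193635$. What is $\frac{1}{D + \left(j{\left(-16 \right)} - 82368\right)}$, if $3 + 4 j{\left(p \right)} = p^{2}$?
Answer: $- \frac{4}{3056135} \approx -1.3088 \cdot 10^{-6}$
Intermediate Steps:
$j{\left(p \right)} = - \frac{3}{4} + \frac{p^{2}}{4}$
$D = -681729$ ($D = -488094 - 193635 = -681729$)
$\frac{1}{D + \left(j{\left(-16 \right)} - 82368\right)} = \frac{1}{-681729 - \left(\frac{329475}{4} - 64\right)} = \frac{1}{-681729 + \left(\left(- \frac{3}{4} + \frac{1}{4} \cdot 256\right) - 82368\right)} = \frac{1}{-681729 + \left(\left(- \frac{3}{4} + 64\right) - 82368\right)} = \frac{1}{-681729 + \left(\frac{253}{4} - 82368\right)} = \frac{1}{-681729 - \frac{329219}{4}} = \frac{1}{- \frac{3056135}{4}} = - \frac{4}{3056135}$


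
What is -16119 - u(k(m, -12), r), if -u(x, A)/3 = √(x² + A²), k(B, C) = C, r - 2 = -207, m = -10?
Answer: -16119 + 3*√42169 ≈ -15503.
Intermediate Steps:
r = -205 (r = 2 - 207 = -205)
u(x, A) = -3*√(A² + x²) (u(x, A) = -3*√(x² + A²) = -3*√(A² + x²))
-16119 - u(k(m, -12), r) = -16119 - (-3)*√((-205)² + (-12)²) = -16119 - (-3)*√(42025 + 144) = -16119 - (-3)*√42169 = -16119 + 3*√42169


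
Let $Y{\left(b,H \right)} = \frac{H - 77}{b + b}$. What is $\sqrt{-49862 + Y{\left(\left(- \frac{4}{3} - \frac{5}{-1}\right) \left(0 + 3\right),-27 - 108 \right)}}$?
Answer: $\frac{2 i \sqrt{1508617}}{11} \approx 223.32 i$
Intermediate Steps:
$Y{\left(b,H \right)} = \frac{-77 + H}{2 b}$
$\sqrt{-49862 + Y{\left(\left(- \frac{4}{3} - \frac{5}{-1}\right) \left(0 + 3\right),-27 - 108 \right)}} = \sqrt{-49862 + \frac{-77 - 135}{2 \left(- \frac{4}{3} - \frac{5}{-1}\right) \left(0 + 3\right)}} = \sqrt{-49862 + \frac{-77 - 135}{2 \left(\left(-4\right) \frac{1}{3} - -5\right) 3}} = \sqrt{-49862 + \frac{-77 - 135}{2 \left(- \frac{4}{3} + 5\right) 3}} = \sqrt{-49862 + \frac{1}{2} \frac{1}{\frac{11}{3} \cdot 3} \left(-212\right)} = \sqrt{-49862 + \frac{1}{2} \cdot \frac{1}{11} \left(-212\right)} = \sqrt{-49862 - \frac{106}{11}} = \sqrt{- \frac{548588}{11}} = \frac{2 i \sqrt{1508617}}{11}$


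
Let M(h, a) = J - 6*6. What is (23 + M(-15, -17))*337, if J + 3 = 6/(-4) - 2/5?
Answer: -60323/10 ≈ -6032.3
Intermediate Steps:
J = -49/10 (J = -3 + (6/(-4) - 2/5) = -3 + (6*(-¼) - 2*⅕) = -3 + (-3/2 - ⅖) = -3 - 19/10 = -49/10 ≈ -4.9000)
M(h, a) = -409/10 (M(h, a) = -49/10 - 6*6 = -49/10 - 1*36 = -49/10 - 36 = -409/10)
(23 + M(-15, -17))*337 = (23 - 409/10)*337 = -179/10*337 = -60323/10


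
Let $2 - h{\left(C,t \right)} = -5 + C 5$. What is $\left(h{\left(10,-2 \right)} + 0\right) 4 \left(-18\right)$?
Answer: $3096$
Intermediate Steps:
$h{\left(C,t \right)} = 7 - 5 C$ ($h{\left(C,t \right)} = 2 - \left(-5 + C 5\right) = 2 - \left(-5 + 5 C\right) = 7 - 5 C$)
$\left(h{\left(10,-2 \right)} + 0\right) 4 \left(-18\right) = \left(\left(7 - 50\right) + 0\right) 4 \left(-18\right) = \left(\left(7 - 50\right) + 0\right) \left(-72\right) = \left(-43 + 0\right) \left(-72\right) = \left(-43\right) \left(-72\right) = 3096$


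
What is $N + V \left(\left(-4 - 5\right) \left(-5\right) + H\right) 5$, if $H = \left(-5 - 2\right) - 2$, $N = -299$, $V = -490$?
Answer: $-88499$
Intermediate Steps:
$H = -9$ ($H = -7 - 2 = -9$)
$N + V \left(\left(-4 - 5\right) \left(-5\right) + H\right) 5 = -299 - 490 \left(\left(-4 - 5\right) \left(-5\right) - 9\right) 5 = -299 - 490 \left(\left(-9\right) \left(-5\right) - 9\right) 5 = -299 - 490 \left(45 - 9\right) 5 = -299 - 490 \cdot 36 \cdot 5 = -299 - 88200 = -88499$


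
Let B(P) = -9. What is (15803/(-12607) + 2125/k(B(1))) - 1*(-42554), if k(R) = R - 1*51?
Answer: 6432191725/151284 ≈ 42517.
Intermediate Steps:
k(R) = -51 + R (k(R) = R - 51 = -51 + R)
(15803/(-12607) + 2125/k(B(1))) - 1*(-42554) = (15803/(-12607) + 2125/(-51 - 9)) - 1*(-42554) = (15803*(-1/12607) + 2125/(-60)) + 42554 = (-15803/12607 + 2125*(-1/60)) + 42554 = (-15803/12607 - 425/12) + 42554 = -5547611/151284 + 42554 = 6432191725/151284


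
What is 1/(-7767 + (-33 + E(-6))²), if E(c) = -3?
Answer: -1/6471 ≈ -0.00015454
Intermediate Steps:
1/(-7767 + (-33 + E(-6))²) = 1/(-7767 + (-33 - 3)²) = 1/(-7767 + (-36)²) = 1/(-7767 + 1296) = 1/(-6471) = -1/6471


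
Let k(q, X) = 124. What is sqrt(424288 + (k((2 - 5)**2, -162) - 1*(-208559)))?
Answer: sqrt(632971) ≈ 795.59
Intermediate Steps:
sqrt(424288 + (k((2 - 5)**2, -162) - 1*(-208559))) = sqrt(424288 + (124 - 1*(-208559))) = sqrt(424288 + (124 + 208559)) = sqrt(424288 + 208683) = sqrt(632971)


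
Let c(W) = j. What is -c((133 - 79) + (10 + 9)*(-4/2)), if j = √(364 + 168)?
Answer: -2*√133 ≈ -23.065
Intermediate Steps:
j = 2*√133 (j = √532 = 2*√133 ≈ 23.065)
c(W) = 2*√133
-c((133 - 79) + (10 + 9)*(-4/2)) = -2*√133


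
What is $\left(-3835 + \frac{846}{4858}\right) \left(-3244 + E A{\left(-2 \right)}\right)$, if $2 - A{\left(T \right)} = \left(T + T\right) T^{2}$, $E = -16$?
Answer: $\frac{32899845344}{2429} \approx 1.3545 \cdot 10^{7}$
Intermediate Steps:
$A{\left(T \right)} = 2 - 2 T^{3}$ ($A{\left(T \right)} = 2 - \left(T + T\right) T^{2} = 2 - 2 T T^{2} = 2 - 2 T^{3}$)
$\left(-3835 + \frac{846}{4858}\right) \left(-3244 + E A{\left(-2 \right)}\right) = \left(-3835 + \frac{846}{4858}\right) \left(-3244 - 16 \left(2 - 2 \left(-2\right)^{3}\right)\right) = \left(-3835 + 846 \cdot \frac{1}{4858}\right) \left(-3244 - 16 \left(2 - -16\right)\right) = \left(-3835 + \frac{423}{2429}\right) \left(-3244 - 16 \left(2 + 16\right)\right) = - \frac{9314792 \left(-3244 - 288\right)}{2429} = \left(- \frac{9314792}{2429}\right) \left(-3532\right) = \frac{32899845344}{2429}$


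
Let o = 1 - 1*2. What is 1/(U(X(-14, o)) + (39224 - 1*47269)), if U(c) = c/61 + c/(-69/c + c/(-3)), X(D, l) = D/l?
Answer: -24583/197800461 ≈ -0.00012428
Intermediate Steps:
o = -1 (o = 1 - 2 = -1)
U(c) = c/61 + c/(-69/c - c/3) (U(c) = c*(1/61) + c/(-69/c + c*(-1/3)) = c/61 + c/(-69/c - c/3))
1/(U(X(-14, o)) + (39224 - 1*47269)) = 1/((-14/(-1))*(207 + (-14/(-1))**2 - (-2562)/(-1))/(61*(207 + (-14/(-1))**2)) + (39224 - 1*47269)) = 1/((-14*(-1))*(207 + (-14*(-1))**2 - (-2562)*(-1))/(61*(207 + (-14*(-1))**2)) + (39224 - 47269)) = 1/((1/61)*14*(207 + 14**2 - 183*14)/(207 + 14**2) - 8045) = 1/((1/61)*14*(207 + 196 - 2562)/(207 + 196) - 8045) = 1/((1/61)*14*(-2159)/403 - 8045) = 1/((1/61)*14*(1/403)*(-2159) - 8045) = 1/(-30226/24583 - 8045) = 1/(-197800461/24583) = -24583/197800461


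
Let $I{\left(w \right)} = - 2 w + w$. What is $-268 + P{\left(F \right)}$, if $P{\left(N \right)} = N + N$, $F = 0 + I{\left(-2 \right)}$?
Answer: $-264$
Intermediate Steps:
$I{\left(w \right)} = - w$
$F = 2$ ($F = 0 - -2 = 0 + 2 = 2$)
$P{\left(N \right)} = 2 N$
$-268 + P{\left(F \right)} = -268 + 2 \cdot 2 = -268 + 4 = -264$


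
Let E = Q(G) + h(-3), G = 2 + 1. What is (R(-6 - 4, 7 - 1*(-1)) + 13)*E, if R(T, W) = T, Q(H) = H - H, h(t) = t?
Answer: -9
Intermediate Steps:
G = 3
Q(H) = 0
E = -3 (E = 0 - 3 = -3)
(R(-6 - 4, 7 - 1*(-1)) + 13)*E = ((-6 - 4) + 13)*(-3) = (-10 + 13)*(-3) = 3*(-3) = -9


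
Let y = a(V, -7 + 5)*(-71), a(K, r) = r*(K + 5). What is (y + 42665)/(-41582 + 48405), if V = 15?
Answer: 45505/6823 ≈ 6.6694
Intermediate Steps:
a(K, r) = r*(5 + K)
y = 2840 (y = ((-7 + 5)*(5 + 15))*(-71) = -2*20*(-71) = -40*(-71) = 2840)
(y + 42665)/(-41582 + 48405) = (2840 + 42665)/(-41582 + 48405) = 45505/6823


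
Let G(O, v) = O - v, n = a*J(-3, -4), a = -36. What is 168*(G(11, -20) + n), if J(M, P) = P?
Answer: 29400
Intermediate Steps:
n = 144 (n = -36*(-4) = 144)
168*(G(11, -20) + n) = 168*((11 - 1*(-20)) + 144) = 168*((11 + 20) + 144) = 168*(31 + 144) = 168*175 = 29400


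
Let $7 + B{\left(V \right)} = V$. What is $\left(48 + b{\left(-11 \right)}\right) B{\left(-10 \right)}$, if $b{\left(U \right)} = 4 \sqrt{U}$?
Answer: $-816 - 68 i \sqrt{11} \approx -816.0 - 225.53 i$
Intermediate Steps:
$B{\left(V \right)} = -7 + V$
$\left(48 + b{\left(-11 \right)}\right) B{\left(-10 \right)} = \left(48 + 4 \sqrt{-11}\right) \left(-7 - 10\right) = \left(48 + 4 i \sqrt{11}\right) \left(-17\right) = -816 - 68 i \sqrt{11}$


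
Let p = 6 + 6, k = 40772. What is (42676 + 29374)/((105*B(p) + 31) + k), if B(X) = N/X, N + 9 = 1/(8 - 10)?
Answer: 576400/325759 ≈ 1.7694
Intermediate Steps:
p = 12
N = -19/2 (N = -9 + 1/(8 - 10) = -9 + 1/(-2) = -9 - 1/2 = -19/2 ≈ -9.5000)
B(X) = -19/(2*X)
(42676 + 29374)/((105*B(p) + 31) + k) = (42676 + 29374)/((105*(-19/2/12) + 31) + 40772) = 72050/((105*(-19/2*1/12) + 31) + 40772) = 72050/((105*(-19/24) + 31) + 40772) = 72050/((-665/8 + 31) + 40772) = 72050/(-417/8 + 40772) = 72050/(325759/8) = 72050*(8/325759) = 576400/325759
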